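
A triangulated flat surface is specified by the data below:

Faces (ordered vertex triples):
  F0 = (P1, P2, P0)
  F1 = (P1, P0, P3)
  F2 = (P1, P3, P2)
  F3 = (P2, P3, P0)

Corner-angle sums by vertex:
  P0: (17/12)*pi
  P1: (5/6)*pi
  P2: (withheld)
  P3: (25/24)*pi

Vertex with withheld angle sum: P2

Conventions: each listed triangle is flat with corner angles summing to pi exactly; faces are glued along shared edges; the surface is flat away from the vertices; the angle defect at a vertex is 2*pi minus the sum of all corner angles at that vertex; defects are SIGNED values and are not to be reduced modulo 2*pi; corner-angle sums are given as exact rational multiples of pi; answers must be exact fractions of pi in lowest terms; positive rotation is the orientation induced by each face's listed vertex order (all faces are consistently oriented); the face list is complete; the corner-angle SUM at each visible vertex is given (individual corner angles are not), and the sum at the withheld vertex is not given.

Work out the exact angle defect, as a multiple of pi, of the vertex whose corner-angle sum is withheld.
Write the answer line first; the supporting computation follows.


Answer: defect(P2) = (31/24)*pi

V = 4, E = 6, F = 4; chi = V - E + F = 2
Gauss-Bonnet: total defect = 2*pi*chi = 4*pi; visible defects sum to (65/24)*pi


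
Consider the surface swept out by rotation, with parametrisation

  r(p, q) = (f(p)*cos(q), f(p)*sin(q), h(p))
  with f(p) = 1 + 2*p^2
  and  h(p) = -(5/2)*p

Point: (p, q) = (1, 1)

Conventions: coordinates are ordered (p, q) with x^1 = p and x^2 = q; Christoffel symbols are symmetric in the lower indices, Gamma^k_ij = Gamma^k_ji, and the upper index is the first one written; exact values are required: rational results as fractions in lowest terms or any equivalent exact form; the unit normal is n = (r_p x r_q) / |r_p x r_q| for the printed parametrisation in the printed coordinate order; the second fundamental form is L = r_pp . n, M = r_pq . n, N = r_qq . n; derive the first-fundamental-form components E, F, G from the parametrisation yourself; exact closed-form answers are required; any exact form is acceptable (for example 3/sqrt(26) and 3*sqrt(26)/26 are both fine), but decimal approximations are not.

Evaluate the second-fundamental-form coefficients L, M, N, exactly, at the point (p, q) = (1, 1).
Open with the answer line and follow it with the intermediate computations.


Answer: L = 20*sqrt(89)/89, M = 0, N = -15*sqrt(89)/89

f = 3, f' = 4, f'' = 4, h' = -5/2, h'' = 0
E = 89/4, F = 0, G = 9; answer radicand W^2 = 89/4
unnormalised second-form numerators: l = 10, m = 0, n = -15/2; L = l/sqrt(89/4), and similarly M = m/sqrt(W^2), N = n/sqrt(W^2)


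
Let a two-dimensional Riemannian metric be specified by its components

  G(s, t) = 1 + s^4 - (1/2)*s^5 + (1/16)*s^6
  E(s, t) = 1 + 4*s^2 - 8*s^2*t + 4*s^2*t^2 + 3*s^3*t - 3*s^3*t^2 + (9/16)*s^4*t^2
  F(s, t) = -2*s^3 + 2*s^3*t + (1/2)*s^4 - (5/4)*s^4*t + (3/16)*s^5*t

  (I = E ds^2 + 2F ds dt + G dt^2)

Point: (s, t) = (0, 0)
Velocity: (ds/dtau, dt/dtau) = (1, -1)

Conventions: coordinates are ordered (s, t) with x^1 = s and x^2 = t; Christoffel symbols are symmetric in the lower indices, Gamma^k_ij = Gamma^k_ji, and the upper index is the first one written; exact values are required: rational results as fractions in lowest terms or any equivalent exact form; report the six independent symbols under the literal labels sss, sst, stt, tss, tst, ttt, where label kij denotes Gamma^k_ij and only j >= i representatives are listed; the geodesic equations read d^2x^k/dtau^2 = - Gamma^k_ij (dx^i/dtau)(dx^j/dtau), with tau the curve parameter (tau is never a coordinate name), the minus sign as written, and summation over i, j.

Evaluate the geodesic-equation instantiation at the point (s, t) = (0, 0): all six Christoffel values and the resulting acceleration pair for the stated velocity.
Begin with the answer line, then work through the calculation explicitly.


Answer: Gamma_sss = 0, Gamma_sst = 0, Gamma_stt = 0, Gamma_tss = 0, Gamma_tst = 0, Gamma_ttt = 0; accelerations (d^2s/dtau^2, d^2t/dtau^2) = (0, 0)

E = 1, F = 0, G = 1 at the point
E_s = 0, E_t = 0, F_s = 0, F_t = 0, G_s = 0, G_t = 0
EG - F^2 = 1;  g^inv = (1) * [[1, 0], [0, 1]]
first-kind symbols [ij,l] = (1/2)(d_i g_jl + d_j g_il - d_l g_ij): [ss,s] = E_s/2 = 0, [ss,t] = F_s - E_t/2 = 0, [st,s] = E_t/2 = 0, [st,t] = G_s/2 = 0, [tt,s] = F_t - G_s/2 = 0, [tt,t] = G_t/2 = 0
Gamma^s_ij = (G*[ij,s] - F*[ij,t])/(EG - F^2), Gamma^t_ij = (E*[ij,t] - F*[ij,s])/(EG - F^2)
Gamma_sss = 0, Gamma_sst = 0, Gamma_stt = 0, Gamma_tss = 0, Gamma_tst = 0, Gamma_ttt = 0
d^2s/dtau^2 = -(Gamma_sss*(1)^2 + 2*Gamma_sst*(1)*(-1) + Gamma_stt*(-1)^2) = 0
d^2t/dtau^2 = -(Gamma_tss*(1)^2 + 2*Gamma_tst*(1)*(-1) + Gamma_ttt*(-1)^2) = 0


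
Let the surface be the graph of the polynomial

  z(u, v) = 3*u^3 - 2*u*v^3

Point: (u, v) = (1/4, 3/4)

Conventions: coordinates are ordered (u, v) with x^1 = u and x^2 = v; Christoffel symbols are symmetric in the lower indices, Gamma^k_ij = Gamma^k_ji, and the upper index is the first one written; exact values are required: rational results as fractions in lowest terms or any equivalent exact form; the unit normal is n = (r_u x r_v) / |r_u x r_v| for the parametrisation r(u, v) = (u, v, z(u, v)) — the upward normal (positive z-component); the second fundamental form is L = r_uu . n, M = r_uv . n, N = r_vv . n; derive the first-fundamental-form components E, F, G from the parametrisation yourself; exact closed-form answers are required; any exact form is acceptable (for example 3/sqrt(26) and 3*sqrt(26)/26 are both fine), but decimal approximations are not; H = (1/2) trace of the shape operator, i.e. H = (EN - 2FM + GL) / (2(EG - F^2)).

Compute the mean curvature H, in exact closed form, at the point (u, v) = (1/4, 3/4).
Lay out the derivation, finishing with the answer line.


z_u = -9/32, z_v = -27/32, z_uu = 9/2, z_uv = -27/8, z_vv = -9/4
E = 1105/1024, F = 243/1024, G = 1753/1024; answer radicand W^2 = 917/512
unnormalised second-form numerators: l = 9/2, m = -27/8, n = -9/4; L = l/sqrt(917/512), and similarly M = m/sqrt(W^2), N = n/sqrt(W^2)
H = (E*n - 2*F*m + G*l) / (2*(EG - F^2)*sqrt(W^2)); E*n - 2*F*m + G*l = 14085/2048, EG - F^2 = 917/512, so H = (14085/7336)/sqrt(917/512)

Answer: H = 28170*sqrt(1834)/840889


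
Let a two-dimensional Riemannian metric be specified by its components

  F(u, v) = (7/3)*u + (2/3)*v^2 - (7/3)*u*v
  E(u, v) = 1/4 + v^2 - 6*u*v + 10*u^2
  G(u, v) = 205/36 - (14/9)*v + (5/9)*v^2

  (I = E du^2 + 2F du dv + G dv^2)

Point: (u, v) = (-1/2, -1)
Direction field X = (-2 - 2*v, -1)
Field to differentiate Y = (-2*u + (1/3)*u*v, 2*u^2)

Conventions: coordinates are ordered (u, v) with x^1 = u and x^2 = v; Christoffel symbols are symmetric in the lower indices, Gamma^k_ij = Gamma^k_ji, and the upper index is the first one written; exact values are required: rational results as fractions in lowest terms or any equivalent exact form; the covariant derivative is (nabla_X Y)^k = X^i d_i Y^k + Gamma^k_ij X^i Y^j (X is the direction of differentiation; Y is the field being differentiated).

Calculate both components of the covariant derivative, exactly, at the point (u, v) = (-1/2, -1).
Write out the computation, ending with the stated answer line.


E = 3/4, F = -5/3, G = 281/36 at the point
E_u = -4, E_v = 1, F_u = 14/3, F_v = -1/6, G_u = 0, G_v = -8/3
EG - F^2 = 443/144;  g^inv = (144/443) * [[281/36, 5/3], [5/3, 3/4]]
first-kind symbols [ij,l] = (1/2)(d_i g_jl + d_j g_il - d_l g_ij): [uu,u] = E_u/2 = -2, [uu,v] = F_u - E_v/2 = 25/6, [uv,u] = E_v/2 = 1/2, [uv,v] = G_u/2 = 0, [vv,u] = F_v - G_u/2 = -1/6, [vv,v] = G_v/2 = -4/3
Gamma^u_ij = (G*[ij,u] - F*[ij,v])/(EG - F^2), Gamma^v_ij = (E*[ij,v] - F*[ij,u])/(EG - F^2)
Gamma_uuu = -1248/443, Gamma_uuv = 562/443, Gamma_uvv = -1522/1329, Gamma_vuu = -30/443, Gamma_vuv = 120/443, Gamma_vvv = -184/443
X = (0, -1), Y = (7/6, 1/2) at the point

Answer: (nabla_X Y)^u = -1969/2658, (nabla_X Y)^v = -48/443


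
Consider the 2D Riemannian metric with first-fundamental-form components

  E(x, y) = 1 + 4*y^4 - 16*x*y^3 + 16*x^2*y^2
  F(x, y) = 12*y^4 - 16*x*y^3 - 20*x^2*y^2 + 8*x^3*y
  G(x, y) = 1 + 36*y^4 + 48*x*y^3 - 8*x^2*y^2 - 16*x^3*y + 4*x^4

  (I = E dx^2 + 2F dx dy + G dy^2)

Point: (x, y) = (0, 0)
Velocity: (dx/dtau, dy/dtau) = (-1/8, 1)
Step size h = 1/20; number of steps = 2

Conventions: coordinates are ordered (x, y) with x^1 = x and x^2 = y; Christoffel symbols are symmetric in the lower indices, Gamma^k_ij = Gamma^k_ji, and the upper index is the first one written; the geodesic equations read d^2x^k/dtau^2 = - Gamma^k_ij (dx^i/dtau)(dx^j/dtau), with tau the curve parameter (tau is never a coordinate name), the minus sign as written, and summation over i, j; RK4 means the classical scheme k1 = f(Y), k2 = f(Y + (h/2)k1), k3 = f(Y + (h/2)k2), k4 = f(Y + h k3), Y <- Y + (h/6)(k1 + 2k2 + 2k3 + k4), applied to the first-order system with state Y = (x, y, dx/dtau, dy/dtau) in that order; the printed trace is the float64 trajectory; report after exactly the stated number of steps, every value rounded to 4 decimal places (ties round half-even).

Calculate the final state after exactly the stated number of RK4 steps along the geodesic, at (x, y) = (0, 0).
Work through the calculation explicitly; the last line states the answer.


f(Y) = (dx/dtau, dy/dtau, -Gamma^x_ij Y'^i Y'^j, -Gamma^y_ij Y'^i Y'^j) with the Gammas evaluated at the stage position; h = 0.050000; intermediate values shown to 6 dp
step 0: x = 0.0000, y = 0.0000, dx/dtau = -0.1250, dy/dtau = 1.0000
step 1:
  k1: at (x, y) = (0.000000, 0.000000), (dx/dtau, dy/dtau) = (-0.125000, 1.000000); Gamma_xxx = 0.000000, Gamma_xxy = 0.000000, Gamma_xyy = 0.000000, Gamma_yxx = 0.000000, Gamma_yxy = 0.000000, Gamma_yyy = 0.000000; k1 = (-0.125000, 1.000000, 0.000000, 0.000000)
  k2: at (x, y) = (-0.003125, 0.025000), (dx/dtau, dy/dtau) = (-0.125000, 1.000000); Gamma_xxx = -0.000156, Gamma_xxy = 0.000176, Gamma_xyy = 0.000449, Gamma_yxx = -0.000342, Gamma_yxy = 0.000385, Gamma_yyy = 0.000983; k2 = (-0.125000, 1.000000, -0.000403, -0.000881)
  k3: at (x, y) = (-0.003125, 0.025000), (dx/dtau, dy/dtau) = (-0.125010, 0.999978); Gamma_xxx = -0.000156, Gamma_xxy = 0.000176, Gamma_xyy = 0.000449, Gamma_yxx = -0.000342, Gamma_yxy = 0.000385, Gamma_yyy = 0.000983; k3 = (-0.125010, 0.999978, -0.000403, -0.000881)
  k4: at (x, y) = (-0.006251, 0.049999), (dx/dtau, dy/dtau) = (-0.125020, 0.999956); Gamma_xxx = -0.001250, Gamma_xxy = 0.001406, Gamma_xyy = 0.003593, Gamma_yxx = -0.002734, Gamma_yxy = 0.003075, Gamma_yyy = 0.007859; k4 = (-0.125020, 0.999956, -0.003221, -0.007047)
  Y <- Y + (h/6)(k1 + 2k2 + 2k3 + k4): x = -0.0063, y = 0.0500, dx/dtau = -0.1250, dy/dtau = 0.9999
step 2:
  k1: at (x, y) = (-0.006250, 0.049999), (dx/dtau, dy/dtau) = (-0.125040, 0.999912); Gamma_xxx = -0.001250, Gamma_xxy = 0.001406, Gamma_xyy = 0.003593, Gamma_yxx = -0.002734, Gamma_yxy = 0.003075, Gamma_yyy = 0.007859; k1 = (-0.125040, 0.999912, -0.003221, -0.007046)
  k2: at (x, y) = (-0.009376, 0.074997), (dx/dtau, dy/dtau) = (-0.125121, 0.999736); Gamma_xxx = -0.004214, Gamma_xxy = 0.004740, Gamma_xyy = 0.012114, Gamma_yxx = -0.009217, Gamma_yxy = 0.010369, Gamma_yyy = 0.026498; k2 = (-0.125121, 0.999736, -0.010856, -0.023745)
  k3: at (x, y) = (-0.009378, 0.074993), (dx/dtau, dy/dtau) = (-0.125312, 0.999318); Gamma_xxx = -0.004213, Gamma_xxy = 0.004740, Gamma_xyy = 0.012112, Gamma_yxx = -0.009215, Gamma_yxy = 0.010367, Gamma_yyy = 0.026492; k3 = (-0.125312, 0.999318, -0.010843, -0.023715)
  k4: at (x, y) = (-0.012516, 0.099965), (dx/dtau, dy/dtau) = (-0.125582, 0.998726); Gamma_xxx = -0.009957, Gamma_xxy = 0.011203, Gamma_xyy = 0.028624, Gamma_yxx = -0.021770, Gamma_yxy = 0.024496, Gamma_yyy = 0.062584; k4 = (-0.125582, 0.998726, -0.025584, -0.055937)
  Y <- Y + (h/6)(k1 + 2k2 + 2k3 + k4): x = -0.0125, y = 0.1000, dx/dtau = -0.1256, dy/dtau = 0.9986

Answer: x = -0.0125, y = 0.1000, dx/dtau = -0.1256, dy/dtau = 0.9986


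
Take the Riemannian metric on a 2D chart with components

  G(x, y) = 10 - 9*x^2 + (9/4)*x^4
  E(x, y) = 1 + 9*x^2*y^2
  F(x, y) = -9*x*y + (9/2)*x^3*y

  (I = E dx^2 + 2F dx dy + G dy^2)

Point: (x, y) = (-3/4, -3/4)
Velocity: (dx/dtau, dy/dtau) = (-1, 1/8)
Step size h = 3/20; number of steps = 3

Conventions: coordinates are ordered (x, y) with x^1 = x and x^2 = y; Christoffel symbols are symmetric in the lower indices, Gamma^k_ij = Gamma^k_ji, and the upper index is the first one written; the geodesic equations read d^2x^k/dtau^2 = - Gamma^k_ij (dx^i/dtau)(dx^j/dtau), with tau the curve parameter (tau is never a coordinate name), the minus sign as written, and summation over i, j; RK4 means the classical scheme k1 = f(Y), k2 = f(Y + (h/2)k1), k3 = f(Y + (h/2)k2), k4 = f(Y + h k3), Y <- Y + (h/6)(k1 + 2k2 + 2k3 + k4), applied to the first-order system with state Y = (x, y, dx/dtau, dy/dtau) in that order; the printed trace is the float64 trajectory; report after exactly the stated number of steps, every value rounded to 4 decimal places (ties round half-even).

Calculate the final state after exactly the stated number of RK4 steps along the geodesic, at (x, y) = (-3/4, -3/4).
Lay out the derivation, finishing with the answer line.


f(Y) = (dx/dtau, dy/dtau, -Gamma^x_ij Y'^i Y'^j, -Gamma^y_ij Y'^i Y'^j) with the Gammas evaluated at the stage position; h = 0.150000; intermediate values shown to 6 dp
step 0: x = -0.7500, y = -0.7500, dx/dtau = -1.0000, dy/dtau = 0.1250
step 1:
  k1: at (x, y) = (-0.750000, -0.750000), (dx/dtau, dy/dtau) = (-1.000000, 0.125000); Gamma_xxx = -0.446845, Gamma_xxy = -0.446845, Gamma_xyy = 0.000000, Gamma_yxx = 0.570969, Gamma_yxy = 0.570969, Gamma_yyy = 0.000000; k1 = (-1.000000, 0.125000, 0.335134, -0.428227)
  k2: at (x, y) = (-0.825000, -0.740625), (dx/dtau, dy/dtau) = (-0.974865, 0.092883); Gamma_xxx = -0.492077, Gamma_xxy = -0.548137, Gamma_xyy = 0.000000, Gamma_yxx = 0.531275, Gamma_yxy = 0.591800, Gamma_yyy = 0.000000; k2 = (-0.974865, 0.092883, 0.368386, -0.397730)
  k3: at (x, y) = (-0.823115, -0.743034), (dx/dtau, dy/dtau) = (-0.972371, 0.095170); Gamma_xxx = -0.492668, Gamma_xxy = -0.545766, Gamma_xyy = 0.000000, Gamma_yxx = 0.532654, Gamma_yxy = 0.590061, Gamma_yyy = 0.000000; k3 = (-0.972371, 0.095170, 0.364809, -0.394418)
  k4: at (x, y) = (-0.895856, -0.735724), (dx/dtau, dy/dtau) = (-0.945279, 0.065837); Gamma_xxx = -0.536417, Gamma_xxy = -0.653169, Gamma_xyy = 0.000000, Gamma_yxx = 0.487275, Gamma_yxy = 0.593331, Gamma_yyy = 0.000000; k4 = (-0.945279, 0.065837, 0.398017, -0.361554)
  Y <- Y + (h/6)(k1 + 2k2 + 2k3 + k4): x = -0.8960, y = -0.7358, dx/dtau = -0.9450, dy/dtau = 0.0656
step 2:
  k1: at (x, y) = (-0.895994, -0.735826), (dx/dtau, dy/dtau) = (-0.945011, 0.065648); Gamma_xxx = -0.536585, Gamma_xxy = -0.653384, Gamma_xyy = 0.000000, Gamma_yxx = 0.487184, Gamma_yxy = 0.593230, Gamma_yyy = 0.000000; k1 = (-0.945011, 0.065648, 0.398126, -0.361473)
  k2: at (x, y) = (-0.966870, -0.730903), (dx/dtau, dy/dtau) = (-0.915152, 0.038538); Gamma_xxx = -0.577658, Gamma_xxy = -0.764151, Gamma_xyy = 0.000000, Gamma_yxx = 0.435341, Gamma_yxy = 0.575888, Gamma_yyy = 0.000000; k2 = (-0.915152, 0.038538, 0.429891, -0.323979)
  k3: at (x, y) = (-0.964630, -0.732936), (dx/dtau, dy/dtau) = (-0.912770, 0.041350); Gamma_xxx = -0.577743, Gamma_xxy = -0.760378, Gamma_xyy = 0.000000, Gamma_yxx = 0.436973, Gamma_yxy = 0.575107, Gamma_yyy = 0.000000; k3 = (-0.912770, 0.041350, 0.423949, -0.320651)
  k4: at (x, y) = (-1.032909, -0.729624), (dx/dtau, dy/dtau) = (-0.881419, 0.017550); Gamma_xxx = -0.613184, Gamma_xxy = -0.868069, Gamma_xyy = 0.000000, Gamma_yxx = 0.379601, Gamma_yxy = 0.537391, Gamma_yyy = 0.000000; k4 = (-0.881419, 0.017550, 0.449526, -0.278286)
  Y <- Y + (h/6)(k1 + 2k2 + 2k3 + k4): x = -1.0331, y = -0.7298, dx/dtau = -0.8811, dy/dtau = 0.0174
step 3:
  k1: at (x, y) = (-1.033051, -0.729752), (dx/dtau, dy/dtau) = (-0.881128, 0.017423); Gamma_xxx = -0.613334, Gamma_xxy = -0.868247, Gamma_xyy = 0.000000, Gamma_yxx = 0.379456, Gamma_yxy = 0.537165, Gamma_yyy = 0.000000; k1 = (-0.881128, 0.017423, 0.449527, -0.278112)
  k2: at (x, y) = (-1.099135, -0.728445), (dx/dtau, dy/dtau) = (-0.847414, -0.003436); Gamma_xxx = -0.641664, Gamma_xxy = -0.968193, Gamma_xyy = 0.000000, Gamma_yxx = 0.317323, Gamma_yxy = 0.478801, Gamma_yyy = 0.000000; k2 = (-0.847414, -0.003436, 0.466423, -0.230661)
  k3: at (x, y) = (-1.096607, -0.730010), (dx/dtau, dy/dtau) = (-0.846146, 0.000123); Gamma_xxx = -0.641526, Gamma_xxy = -0.963689, Gamma_xyy = 0.000000, Gamma_yxx = 0.319529, Gamma_yxy = 0.479991, Gamma_yyy = 0.000000; k3 = (-0.846146, 0.000123, 0.459109, -0.228671)
  k4: at (x, y) = (-1.159973, -0.729734), (dx/dtau, dy/dtau) = (-0.812262, -0.016878); Gamma_xxx = -0.660849, Gamma_xxy = -1.050474, Gamma_xyy = 0.000000, Gamma_yxx = 0.255473, Gamma_yxy = 0.406096, Gamma_yyy = 0.000000; k4 = (-0.812262, -0.016878, 0.464810, -0.179688)
  Y <- Y + (h/6)(k1 + 2k2 + 2k3 + k4): x = -1.1601, y = -0.7299, dx/dtau = -0.8120, dy/dtau = -0.0170

Answer: x = -1.1601, y = -0.7299, dx/dtau = -0.8120, dy/dtau = -0.0170


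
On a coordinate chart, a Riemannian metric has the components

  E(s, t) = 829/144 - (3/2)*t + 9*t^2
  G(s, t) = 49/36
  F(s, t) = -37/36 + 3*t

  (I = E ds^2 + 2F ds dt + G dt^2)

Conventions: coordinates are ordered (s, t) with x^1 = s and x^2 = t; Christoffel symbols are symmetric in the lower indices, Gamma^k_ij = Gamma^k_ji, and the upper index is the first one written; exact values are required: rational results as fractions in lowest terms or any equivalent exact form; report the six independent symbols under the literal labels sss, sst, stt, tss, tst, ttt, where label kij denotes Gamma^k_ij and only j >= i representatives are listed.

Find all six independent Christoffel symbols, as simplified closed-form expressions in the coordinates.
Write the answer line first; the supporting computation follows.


Answer: Gamma_sss = (15552*t^2 - 6624*t + 444)/(1872*t^2 + 2376*t + 3905), Gamma_sst = (7056*t - 588)/(1872*t^2 + 2376*t + 3905), Gamma_stt = 2352/(1872*t^2 + 2376*t + 3905), Gamma_tss = (-46656*t^3 + 11664*t^2 - 30492*t + 2487)/(1872*t^2 + 2376*t + 3905), Gamma_tst = (-15552*t^2 + 6624*t - 444)/(1872*t^2 + 2376*t + 3905), Gamma_ttt = (1776 - 5184*t)/(1872*t^2 + 2376*t + 3905)

E = 829/144 - (3/2)*t + 9*t^2; F = -37/36 + 3*t; G = 49/36
Gamma^k_ij = (1/2) g^{kl} (d_i g_jl + d_j g_il - d_l g_ij), with g^inv = (1/(EG-F^2)) [[G, -F], [-F, E]]
first partials: E_s = 0, E_t = -3/2 + 18*t, F_s = 0, F_t = 3, G_s = 0, G_t = 0
D = EG - F^2 = 3905/576 + (33/8)*t + (13/4)*t^2
expanded: Gamma^s_ss = (G E_s - 2F F_s + F E_t)/(2D), Gamma^s_st = (G E_t - F G_s)/(2D), Gamma^s_tt = (2G F_t - G G_s - F G_t)/(2D), Gamma^t_ss = (2E F_s - E E_t - F E_s)/(2D), Gamma^t_st = (E G_s - F E_t)/(2D), Gamma^t_tt = (E G_t - 2F F_t + F G_s)/(2D); substitute and cancel common factors


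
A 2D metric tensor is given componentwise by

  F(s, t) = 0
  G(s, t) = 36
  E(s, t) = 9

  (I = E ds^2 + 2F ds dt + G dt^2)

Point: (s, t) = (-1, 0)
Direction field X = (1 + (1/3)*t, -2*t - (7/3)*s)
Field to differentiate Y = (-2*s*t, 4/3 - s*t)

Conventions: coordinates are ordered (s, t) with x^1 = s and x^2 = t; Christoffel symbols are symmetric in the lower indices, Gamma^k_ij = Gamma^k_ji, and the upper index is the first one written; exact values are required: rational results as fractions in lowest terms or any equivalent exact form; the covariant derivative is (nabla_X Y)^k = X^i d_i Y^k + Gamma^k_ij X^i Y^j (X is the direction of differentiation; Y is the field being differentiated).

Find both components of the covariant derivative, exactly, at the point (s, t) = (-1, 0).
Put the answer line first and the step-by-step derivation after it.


Answer: (nabla_X Y)^s = 14/3, (nabla_X Y)^t = 7/3

E = 9, F = 0, G = 36 at the point
E_s = 0, E_t = 0, F_s = 0, F_t = 0, G_s = 0, G_t = 0
EG - F^2 = 324;  g^inv = (1/324) * [[36, 0], [0, 9]]
first-kind symbols [ij,l] = (1/2)(d_i g_jl + d_j g_il - d_l g_ij): [ss,s] = E_s/2 = 0, [ss,t] = F_s - E_t/2 = 0, [st,s] = E_t/2 = 0, [st,t] = G_s/2 = 0, [tt,s] = F_t - G_s/2 = 0, [tt,t] = G_t/2 = 0
Gamma^s_ij = (G*[ij,s] - F*[ij,t])/(EG - F^2), Gamma^t_ij = (E*[ij,t] - F*[ij,s])/(EG - F^2)
Gamma_sss = 0, Gamma_sst = 0, Gamma_stt = 0, Gamma_tss = 0, Gamma_tst = 0, Gamma_ttt = 0
X = (1, 7/3), Y = (0, 4/3) at the point


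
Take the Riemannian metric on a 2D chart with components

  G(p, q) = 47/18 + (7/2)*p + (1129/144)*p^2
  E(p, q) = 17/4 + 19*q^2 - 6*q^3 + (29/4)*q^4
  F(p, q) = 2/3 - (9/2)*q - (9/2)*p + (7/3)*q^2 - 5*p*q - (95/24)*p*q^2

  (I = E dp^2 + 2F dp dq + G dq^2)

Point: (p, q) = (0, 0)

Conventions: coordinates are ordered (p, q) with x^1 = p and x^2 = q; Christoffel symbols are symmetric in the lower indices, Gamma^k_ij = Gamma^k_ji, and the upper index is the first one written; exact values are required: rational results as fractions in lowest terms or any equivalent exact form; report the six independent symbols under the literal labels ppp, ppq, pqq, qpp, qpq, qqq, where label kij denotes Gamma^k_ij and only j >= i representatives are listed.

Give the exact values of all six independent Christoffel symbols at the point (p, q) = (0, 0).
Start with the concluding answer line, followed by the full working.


Answer: Gamma_ppp = 216/767, Gamma_ppq = -84/767, Gamma_pqq = -1175/767, Gamma_qpp = -1377/767, Gamma_qpq = 1071/1534, Gamma_qqq = 300/767

E = 17/4, F = 2/3, G = 47/18 at the point
E_p = 0, E_q = 0, F_p = -9/2, F_q = -9/2, G_p = 7/2, G_q = 0
EG - F^2 = 767/72;  g^inv = (72/767) * [[47/18, -2/3], [-2/3, 17/4]]
first-kind symbols [ij,l] = (1/2)(d_i g_jl + d_j g_il - d_l g_ij): [pp,p] = E_p/2 = 0, [pp,q] = F_p - E_q/2 = -9/2, [pq,p] = E_q/2 = 0, [pq,q] = G_p/2 = 7/4, [qq,p] = F_q - G_p/2 = -25/4, [qq,q] = G_q/2 = 0
Gamma^p_ij = (G*[ij,p] - F*[ij,q])/(EG - F^2), Gamma^q_ij = (E*[ij,q] - F*[ij,p])/(EG - F^2)


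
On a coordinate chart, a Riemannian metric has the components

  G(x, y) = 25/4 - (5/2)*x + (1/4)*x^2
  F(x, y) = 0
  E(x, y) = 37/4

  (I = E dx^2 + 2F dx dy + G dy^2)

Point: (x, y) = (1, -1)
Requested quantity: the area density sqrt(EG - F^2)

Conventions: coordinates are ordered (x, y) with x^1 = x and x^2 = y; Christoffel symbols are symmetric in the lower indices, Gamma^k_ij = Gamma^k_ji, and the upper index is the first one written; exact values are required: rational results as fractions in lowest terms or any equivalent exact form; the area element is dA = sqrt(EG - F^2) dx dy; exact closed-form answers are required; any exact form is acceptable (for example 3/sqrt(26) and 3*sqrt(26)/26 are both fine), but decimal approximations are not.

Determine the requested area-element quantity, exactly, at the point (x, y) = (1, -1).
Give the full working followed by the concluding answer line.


E = 37/4, F = 0, G = 4; EG - F^2 = 37

Answer: sqrt(EG - F^2) = sqrt(37)


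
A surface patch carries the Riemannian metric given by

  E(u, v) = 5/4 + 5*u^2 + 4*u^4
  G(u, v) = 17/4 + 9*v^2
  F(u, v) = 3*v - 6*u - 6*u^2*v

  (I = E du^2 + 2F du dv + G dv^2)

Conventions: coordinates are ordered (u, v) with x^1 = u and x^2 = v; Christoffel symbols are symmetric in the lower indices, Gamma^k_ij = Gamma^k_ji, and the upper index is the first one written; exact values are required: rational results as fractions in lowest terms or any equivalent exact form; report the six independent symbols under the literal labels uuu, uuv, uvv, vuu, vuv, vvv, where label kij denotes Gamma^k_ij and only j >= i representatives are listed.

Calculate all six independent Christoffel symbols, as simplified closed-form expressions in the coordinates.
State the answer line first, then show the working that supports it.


Answer: Gamma_uuu = (544*u^3 - 1728*u^2*v + 1296*u*v^2 - 236*u + 288*v)/(272*u^4 - 1152*u^3*v + 1296*u^2*v^2 - 236*u^2 + 576*u*v + 36*v^2 + 85), Gamma_uuv = 0, Gamma_uvv = (-408*u^2 + 864*u*v + 204)/(272*u^4 - 1152*u^3*v + 1296*u^2*v^2 - 236*u^2 + 576*u*v + 36*v^2 + 85), Gamma_vuu = (384*u^4 - 864*u^3*v - 480*u*v - 120)/(272*u^4 - 1152*u^3*v + 1296*u^2*v^2 - 236*u^2 + 576*u*v + 36*v^2 + 85), Gamma_vuv = 0, Gamma_vvv = (-576*u^3 + 1296*u^2*v + 288*u + 36*v)/(272*u^4 - 1152*u^3*v + 1296*u^2*v^2 - 236*u^2 + 576*u*v + 36*v^2 + 85)

E = 5/4 + 5*u^2 + 4*u^4; F = 3*v - 6*u - 6*u^2*v; G = 17/4 + 9*v^2
Gamma^k_ij = (1/2) g^{kl} (d_i g_jl + d_j g_il - d_l g_ij), with g^inv = (1/(EG-F^2)) [[G, -F], [-F, E]]
first partials: E_u = 10*u + 16*u^3, E_v = 0, F_u = -6 - 12*u*v, F_v = 3 - 6*u^2, G_u = 0, G_v = 18*v
D = EG - F^2 = 85/16 + (9/4)*v^2 + 36*u*v - (59/4)*u^2 + 81*u^2*v^2 - 72*u^3*v + 17*u^4
expanded: Gamma^u_uu = (G E_u - 2F F_u + F E_v)/(2D), Gamma^u_uv = (G E_v - F G_u)/(2D), Gamma^u_vv = (2G F_v - G G_u - F G_v)/(2D), Gamma^v_uu = (2E F_u - E E_v - F E_u)/(2D), Gamma^v_uv = (E G_u - F E_v)/(2D), Gamma^v_vv = (E G_v - 2F F_v + F G_u)/(2D); substitute and cancel common factors


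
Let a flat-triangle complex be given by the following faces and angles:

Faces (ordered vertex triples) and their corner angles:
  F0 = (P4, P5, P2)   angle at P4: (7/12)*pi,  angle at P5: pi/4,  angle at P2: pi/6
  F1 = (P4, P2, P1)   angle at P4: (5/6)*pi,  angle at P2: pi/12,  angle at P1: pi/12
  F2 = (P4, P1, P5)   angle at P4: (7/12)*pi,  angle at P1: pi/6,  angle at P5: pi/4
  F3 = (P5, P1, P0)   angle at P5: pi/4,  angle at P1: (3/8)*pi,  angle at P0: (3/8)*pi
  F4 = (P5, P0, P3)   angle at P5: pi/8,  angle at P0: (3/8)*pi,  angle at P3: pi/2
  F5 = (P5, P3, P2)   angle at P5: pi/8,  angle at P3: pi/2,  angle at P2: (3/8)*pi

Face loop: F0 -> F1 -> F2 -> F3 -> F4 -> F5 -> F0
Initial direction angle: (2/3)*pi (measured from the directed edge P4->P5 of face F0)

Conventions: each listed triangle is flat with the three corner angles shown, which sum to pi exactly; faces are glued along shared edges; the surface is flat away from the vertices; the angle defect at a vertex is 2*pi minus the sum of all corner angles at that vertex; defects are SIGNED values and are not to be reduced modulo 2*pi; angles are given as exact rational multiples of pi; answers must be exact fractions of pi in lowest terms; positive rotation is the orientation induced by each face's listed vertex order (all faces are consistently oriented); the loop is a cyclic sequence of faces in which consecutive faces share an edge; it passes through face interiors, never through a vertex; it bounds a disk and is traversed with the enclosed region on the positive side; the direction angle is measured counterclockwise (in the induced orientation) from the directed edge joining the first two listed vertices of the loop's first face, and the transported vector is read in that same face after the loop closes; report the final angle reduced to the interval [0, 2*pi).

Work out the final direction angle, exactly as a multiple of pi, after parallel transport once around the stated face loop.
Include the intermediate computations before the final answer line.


enclosed vertex P4: corner angles sum to 2*pi, defect = 2*pi - 2*pi = 0
enclosed vertex P5: corner angles sum to pi, defect = 2*pi - pi = pi
adding the enclosed defects to the starting angle (mod 2*pi, induced orientation) gives the holonomy
final angle = (2/3)*pi + pi = (5/3)*pi (mod 2*pi)

Answer: final direction angle = (5/3)*pi


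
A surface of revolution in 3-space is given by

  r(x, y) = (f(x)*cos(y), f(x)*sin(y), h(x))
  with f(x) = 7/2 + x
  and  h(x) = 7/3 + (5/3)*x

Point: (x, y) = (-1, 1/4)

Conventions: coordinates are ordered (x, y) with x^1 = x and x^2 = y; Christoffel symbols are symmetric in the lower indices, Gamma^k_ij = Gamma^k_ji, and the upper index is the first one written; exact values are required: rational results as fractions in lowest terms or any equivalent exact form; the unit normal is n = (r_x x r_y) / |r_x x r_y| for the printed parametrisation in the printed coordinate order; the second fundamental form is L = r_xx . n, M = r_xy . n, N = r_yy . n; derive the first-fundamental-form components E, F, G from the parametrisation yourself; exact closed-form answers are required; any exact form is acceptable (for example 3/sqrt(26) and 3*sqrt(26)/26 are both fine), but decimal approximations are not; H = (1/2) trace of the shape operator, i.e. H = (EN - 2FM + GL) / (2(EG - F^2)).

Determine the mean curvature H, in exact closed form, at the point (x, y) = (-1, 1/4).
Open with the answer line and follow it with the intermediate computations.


Answer: H = sqrt(34)/34

f = 5/2, f' = 1, f'' = 0, h' = 5/3, h'' = 0
E = 34/9, F = 0, G = 25/4; answer radicand W^2 = 34/9
unnormalised second-form numerators: l = 0, m = 0, n = 25/6; L = l/sqrt(34/9), and similarly M = m/sqrt(W^2), N = n/sqrt(W^2)
H = (E*n - 2*F*m + G*l) / (2*(EG - F^2)*sqrt(W^2)); E*n - 2*F*m + G*l = 425/27, EG - F^2 = 425/18, so H = (1/3)/sqrt(34/9)


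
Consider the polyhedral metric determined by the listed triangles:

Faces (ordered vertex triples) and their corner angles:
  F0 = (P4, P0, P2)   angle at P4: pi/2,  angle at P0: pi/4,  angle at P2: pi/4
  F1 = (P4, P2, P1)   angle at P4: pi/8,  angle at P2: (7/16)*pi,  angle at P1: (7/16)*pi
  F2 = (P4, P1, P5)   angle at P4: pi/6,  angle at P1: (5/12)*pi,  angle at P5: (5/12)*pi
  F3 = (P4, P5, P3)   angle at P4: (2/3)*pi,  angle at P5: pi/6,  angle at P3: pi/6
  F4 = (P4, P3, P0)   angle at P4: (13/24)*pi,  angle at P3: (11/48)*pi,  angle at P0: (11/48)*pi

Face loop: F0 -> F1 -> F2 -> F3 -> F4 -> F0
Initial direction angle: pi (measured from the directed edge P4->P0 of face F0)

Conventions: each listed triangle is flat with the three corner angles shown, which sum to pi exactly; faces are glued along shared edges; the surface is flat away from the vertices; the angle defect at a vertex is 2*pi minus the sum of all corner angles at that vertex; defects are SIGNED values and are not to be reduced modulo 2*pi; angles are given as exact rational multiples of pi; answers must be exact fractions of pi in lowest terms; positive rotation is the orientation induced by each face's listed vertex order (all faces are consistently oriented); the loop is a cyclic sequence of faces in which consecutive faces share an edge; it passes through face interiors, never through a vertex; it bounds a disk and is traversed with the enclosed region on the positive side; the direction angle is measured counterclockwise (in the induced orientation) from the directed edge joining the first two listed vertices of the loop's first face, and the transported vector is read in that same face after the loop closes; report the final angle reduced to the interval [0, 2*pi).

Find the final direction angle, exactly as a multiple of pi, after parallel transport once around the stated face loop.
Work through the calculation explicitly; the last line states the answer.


enclosed vertex P4: corner angles sum to 2*pi, defect = 2*pi - 2*pi = 0
transport around the loop rotates by the sum of enclosed defects; add to the initial angle mod 2*pi
final angle = pi + 0 = pi (mod 2*pi)

Answer: final direction angle = pi


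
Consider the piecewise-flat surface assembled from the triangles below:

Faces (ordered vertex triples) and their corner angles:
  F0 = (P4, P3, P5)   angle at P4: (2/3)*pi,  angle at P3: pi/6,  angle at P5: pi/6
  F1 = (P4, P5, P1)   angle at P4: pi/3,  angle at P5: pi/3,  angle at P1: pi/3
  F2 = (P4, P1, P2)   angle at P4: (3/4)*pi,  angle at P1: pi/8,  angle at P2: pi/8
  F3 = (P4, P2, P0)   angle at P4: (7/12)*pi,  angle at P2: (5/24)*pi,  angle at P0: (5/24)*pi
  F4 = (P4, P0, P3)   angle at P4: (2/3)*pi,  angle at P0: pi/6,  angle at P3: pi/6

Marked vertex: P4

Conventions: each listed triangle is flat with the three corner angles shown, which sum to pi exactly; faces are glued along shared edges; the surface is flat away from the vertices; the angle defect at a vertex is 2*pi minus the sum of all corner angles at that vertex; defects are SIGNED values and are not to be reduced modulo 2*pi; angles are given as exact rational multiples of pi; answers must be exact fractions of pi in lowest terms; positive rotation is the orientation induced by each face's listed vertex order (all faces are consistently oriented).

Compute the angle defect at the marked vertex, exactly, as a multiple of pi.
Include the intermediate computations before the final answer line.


Sum of corner angles at P4: 3*pi
defect = 2*pi - 3*pi

Answer: defect(P4) = -pi


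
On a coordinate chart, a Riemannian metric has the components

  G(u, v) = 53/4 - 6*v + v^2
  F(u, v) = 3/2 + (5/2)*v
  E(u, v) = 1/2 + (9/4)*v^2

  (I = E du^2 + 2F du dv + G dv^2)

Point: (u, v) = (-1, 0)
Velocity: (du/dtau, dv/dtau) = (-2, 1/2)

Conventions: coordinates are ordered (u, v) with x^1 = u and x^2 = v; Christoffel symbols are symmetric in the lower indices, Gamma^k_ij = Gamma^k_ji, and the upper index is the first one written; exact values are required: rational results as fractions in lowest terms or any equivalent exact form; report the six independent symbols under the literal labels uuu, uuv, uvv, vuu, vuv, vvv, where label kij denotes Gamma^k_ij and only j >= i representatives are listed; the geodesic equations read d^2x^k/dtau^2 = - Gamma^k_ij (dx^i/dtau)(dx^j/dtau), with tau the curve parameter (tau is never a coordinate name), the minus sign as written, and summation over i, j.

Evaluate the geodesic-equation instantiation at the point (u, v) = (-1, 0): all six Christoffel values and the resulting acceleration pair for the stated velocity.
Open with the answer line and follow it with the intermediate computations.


Answer: Gamma_uuu = 0, Gamma_uuv = 0, Gamma_uvv = 43/5, Gamma_vuu = 0, Gamma_vuv = 0, Gamma_vvv = -6/5; accelerations (d^2u/dtau^2, d^2v/dtau^2) = (-43/20, 3/10)

E = 1/2, F = 3/2, G = 53/4 at the point
E_u = 0, E_v = 0, F_u = 0, F_v = 5/2, G_u = 0, G_v = -6
EG - F^2 = 35/8;  g^inv = (8/35) * [[53/4, -3/2], [-3/2, 1/2]]
first-kind symbols [ij,l] = (1/2)(d_i g_jl + d_j g_il - d_l g_ij): [uu,u] = E_u/2 = 0, [uu,v] = F_u - E_v/2 = 0, [uv,u] = E_v/2 = 0, [uv,v] = G_u/2 = 0, [vv,u] = F_v - G_u/2 = 5/2, [vv,v] = G_v/2 = -3
Gamma^u_ij = (G*[ij,u] - F*[ij,v])/(EG - F^2), Gamma^v_ij = (E*[ij,v] - F*[ij,u])/(EG - F^2)
Gamma_uuu = 0, Gamma_uuv = 0, Gamma_uvv = 43/5, Gamma_vuu = 0, Gamma_vuv = 0, Gamma_vvv = -6/5
d^2u/dtau^2 = -(Gamma_uuu*(-2)^2 + 2*Gamma_uuv*(-2)*(1/2) + Gamma_uvv*(1/2)^2) = -43/20
d^2v/dtau^2 = -(Gamma_vuu*(-2)^2 + 2*Gamma_vuv*(-2)*(1/2) + Gamma_vvv*(1/2)^2) = 3/10


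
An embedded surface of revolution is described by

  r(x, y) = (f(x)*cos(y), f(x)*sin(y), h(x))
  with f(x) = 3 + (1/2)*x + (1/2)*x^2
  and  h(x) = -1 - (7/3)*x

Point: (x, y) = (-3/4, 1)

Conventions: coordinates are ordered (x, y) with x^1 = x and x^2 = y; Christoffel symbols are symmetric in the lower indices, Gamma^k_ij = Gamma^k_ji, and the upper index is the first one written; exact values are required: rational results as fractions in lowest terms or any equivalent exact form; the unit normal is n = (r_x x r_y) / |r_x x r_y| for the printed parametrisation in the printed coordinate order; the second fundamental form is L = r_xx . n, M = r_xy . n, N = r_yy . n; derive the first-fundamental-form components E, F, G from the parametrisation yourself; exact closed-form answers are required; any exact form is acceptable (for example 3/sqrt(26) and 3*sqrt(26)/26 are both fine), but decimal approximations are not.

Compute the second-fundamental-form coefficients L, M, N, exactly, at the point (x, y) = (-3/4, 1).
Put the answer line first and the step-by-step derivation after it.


Answer: L = 28*sqrt(793)/793, M = 0, N = -651*sqrt(793)/6344

f = 93/32, f' = -1/4, f'' = 1, h' = -7/3, h'' = 0
E = 793/144, F = 0, G = 8649/1024; answer radicand W^2 = 793/144
unnormalised second-form numerators: l = 7/3, m = 0, n = -217/32; L = l/sqrt(793/144), and similarly M = m/sqrt(W^2), N = n/sqrt(W^2)


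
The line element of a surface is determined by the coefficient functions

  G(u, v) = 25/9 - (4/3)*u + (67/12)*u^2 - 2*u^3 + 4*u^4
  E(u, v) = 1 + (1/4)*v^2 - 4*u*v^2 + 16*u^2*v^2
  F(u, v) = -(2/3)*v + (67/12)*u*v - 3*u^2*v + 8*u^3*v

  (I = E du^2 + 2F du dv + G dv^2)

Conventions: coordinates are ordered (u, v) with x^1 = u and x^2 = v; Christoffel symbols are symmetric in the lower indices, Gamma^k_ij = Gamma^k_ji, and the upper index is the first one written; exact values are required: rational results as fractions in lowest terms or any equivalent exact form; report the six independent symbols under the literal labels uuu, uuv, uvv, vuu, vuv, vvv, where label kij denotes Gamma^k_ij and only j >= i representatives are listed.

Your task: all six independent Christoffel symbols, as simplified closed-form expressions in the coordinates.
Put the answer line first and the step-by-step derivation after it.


Answer: Gamma_uuu = (576*u*v^2 - 72*v^2)/(144*u^4 - 72*u^3 + 576*u^2*v^2 + 201*u^2 - 144*u*v^2 - 48*u + 9*v^2 + 100), Gamma_uuv = (576*u^2*v - 144*u*v + 9*v)/(144*u^4 - 72*u^3 + 576*u^2*v^2 + 201*u^2 - 144*u*v^2 - 48*u + 9*v^2 + 100), Gamma_uvv = 0, Gamma_vuu = (288*u^2*v - 72*u*v + 192*v)/(144*u^4 - 72*u^3 + 576*u^2*v^2 + 201*u^2 - 144*u*v^2 - 48*u + 9*v^2 + 100), Gamma_vuv = (288*u^3 - 108*u^2 + 201*u - 24)/(144*u^4 - 72*u^3 + 576*u^2*v^2 + 201*u^2 - 144*u*v^2 - 48*u + 9*v^2 + 100), Gamma_vvv = 0

E = 1 + (1/4)*v^2 - 4*u*v^2 + 16*u^2*v^2; F = -(2/3)*v + (67/12)*u*v - 3*u^2*v + 8*u^3*v; G = 25/9 - (4/3)*u + (67/12)*u^2 - 2*u^3 + 4*u^4
Gamma^k_ij = (1/2) g^{kl} (d_i g_jl + d_j g_il - d_l g_ij), with g^inv = (1/(EG-F^2)) [[G, -F], [-F, E]]
first partials: E_u = -4*v^2 + 32*u*v^2, E_v = (1/2)*v - 8*u*v + 32*u^2*v, F_u = (67/12)*v - 6*u*v + 24*u^2*v, F_v = -2/3 + (67/12)*u - 3*u^2 + 8*u^3, G_u = -4/3 + (67/6)*u - 6*u^2 + 16*u^3, G_v = 0
D = EG - F^2 = 25/9 - (4/3)*u + (1/4)*v^2 + (67/12)*u^2 - 4*u*v^2 - 2*u^3 + 16*u^2*v^2 + 4*u^4
expanded: Gamma^u_uu = (G E_u - 2F F_u + F E_v)/(2D), Gamma^u_uv = (G E_v - F G_u)/(2D), Gamma^u_vv = (2G F_v - G G_u - F G_v)/(2D), Gamma^v_uu = (2E F_u - E E_v - F E_u)/(2D), Gamma^v_uv = (E G_u - F E_v)/(2D), Gamma^v_vv = (E G_v - 2F F_v + F G_u)/(2D); substitute and cancel common factors


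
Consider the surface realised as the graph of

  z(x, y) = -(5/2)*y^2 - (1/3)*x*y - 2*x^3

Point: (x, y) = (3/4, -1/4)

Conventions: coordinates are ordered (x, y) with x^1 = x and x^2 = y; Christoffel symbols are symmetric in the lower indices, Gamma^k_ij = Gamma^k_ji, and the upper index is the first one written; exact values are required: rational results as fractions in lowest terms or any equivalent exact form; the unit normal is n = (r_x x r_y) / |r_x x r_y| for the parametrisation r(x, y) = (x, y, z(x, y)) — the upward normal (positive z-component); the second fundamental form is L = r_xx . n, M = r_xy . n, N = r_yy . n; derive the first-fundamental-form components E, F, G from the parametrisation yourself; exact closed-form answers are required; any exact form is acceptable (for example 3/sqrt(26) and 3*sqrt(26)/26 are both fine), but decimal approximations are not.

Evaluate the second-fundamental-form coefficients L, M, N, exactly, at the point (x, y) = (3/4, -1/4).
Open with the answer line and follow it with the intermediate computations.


Answer: L = -216*sqrt(7393)/7393, M = -8*sqrt(7393)/7393, N = -120*sqrt(7393)/7393

z_x = -79/24, z_y = 1, z_xx = -9, z_xy = -1/3, z_yy = -5
E = 6817/576, F = -79/24, G = 2; answer radicand W^2 = 7393/576
unnormalised second-form numerators: l = -9, m = -1/3, n = -5; L = l/sqrt(7393/576), and similarly M = m/sqrt(W^2), N = n/sqrt(W^2)


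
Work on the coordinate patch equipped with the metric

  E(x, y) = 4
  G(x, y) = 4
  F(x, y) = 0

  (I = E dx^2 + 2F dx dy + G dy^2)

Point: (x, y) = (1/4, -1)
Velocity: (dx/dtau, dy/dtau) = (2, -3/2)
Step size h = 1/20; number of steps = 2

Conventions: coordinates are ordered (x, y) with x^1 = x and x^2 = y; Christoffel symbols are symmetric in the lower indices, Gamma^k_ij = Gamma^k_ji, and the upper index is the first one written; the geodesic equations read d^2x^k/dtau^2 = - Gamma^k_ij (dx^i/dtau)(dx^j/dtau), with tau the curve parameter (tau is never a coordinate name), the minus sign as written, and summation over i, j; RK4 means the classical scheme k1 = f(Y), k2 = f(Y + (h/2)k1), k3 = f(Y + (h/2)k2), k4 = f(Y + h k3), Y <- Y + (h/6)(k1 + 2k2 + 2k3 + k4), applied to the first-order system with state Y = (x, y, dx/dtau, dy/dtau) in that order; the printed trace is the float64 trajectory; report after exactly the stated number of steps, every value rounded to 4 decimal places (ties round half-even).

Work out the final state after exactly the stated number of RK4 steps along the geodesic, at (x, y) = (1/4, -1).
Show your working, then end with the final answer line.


f(Y) = (dx/dtau, dy/dtau, -Gamma^x_ij Y'^i Y'^j, -Gamma^y_ij Y'^i Y'^j) with the Gammas evaluated at the stage position; h = 0.050000; intermediate values shown to 6 dp
step 0: x = 0.2500, y = -1.0000, dx/dtau = 2.0000, dy/dtau = -1.5000
step 1:
  k1: at (x, y) = (0.250000, -1.000000), (dx/dtau, dy/dtau) = (2.000000, -1.500000); Gamma_xxx = 0.000000, Gamma_xxy = 0.000000, Gamma_xyy = 0.000000, Gamma_yxx = 0.000000, Gamma_yxy = 0.000000, Gamma_yyy = 0.000000; k1 = (2.000000, -1.500000, 0.000000, 0.000000)
  k2: at (x, y) = (0.300000, -1.037500), (dx/dtau, dy/dtau) = (2.000000, -1.500000); Gamma_xxx = 0.000000, Gamma_xxy = 0.000000, Gamma_xyy = 0.000000, Gamma_yxx = 0.000000, Gamma_yxy = 0.000000, Gamma_yyy = 0.000000; k2 = (2.000000, -1.500000, 0.000000, 0.000000)
  k3: at (x, y) = (0.300000, -1.037500), (dx/dtau, dy/dtau) = (2.000000, -1.500000); Gamma_xxx = 0.000000, Gamma_xxy = 0.000000, Gamma_xyy = 0.000000, Gamma_yxx = 0.000000, Gamma_yxy = 0.000000, Gamma_yyy = 0.000000; k3 = (2.000000, -1.500000, 0.000000, 0.000000)
  k4: at (x, y) = (0.350000, -1.075000), (dx/dtau, dy/dtau) = (2.000000, -1.500000); Gamma_xxx = 0.000000, Gamma_xxy = 0.000000, Gamma_xyy = 0.000000, Gamma_yxx = 0.000000, Gamma_yxy = 0.000000, Gamma_yyy = 0.000000; k4 = (2.000000, -1.500000, 0.000000, 0.000000)
  Y <- Y + (h/6)(k1 + 2k2 + 2k3 + k4): x = 0.3500, y = -1.0750, dx/dtau = 2.0000, dy/dtau = -1.5000
step 2:
  k1: at (x, y) = (0.350000, -1.075000), (dx/dtau, dy/dtau) = (2.000000, -1.500000); Gamma_xxx = 0.000000, Gamma_xxy = 0.000000, Gamma_xyy = 0.000000, Gamma_yxx = 0.000000, Gamma_yxy = 0.000000, Gamma_yyy = 0.000000; k1 = (2.000000, -1.500000, 0.000000, 0.000000)
  k2: at (x, y) = (0.400000, -1.112500), (dx/dtau, dy/dtau) = (2.000000, -1.500000); Gamma_xxx = 0.000000, Gamma_xxy = 0.000000, Gamma_xyy = 0.000000, Gamma_yxx = 0.000000, Gamma_yxy = 0.000000, Gamma_yyy = 0.000000; k2 = (2.000000, -1.500000, 0.000000, 0.000000)
  k3: at (x, y) = (0.400000, -1.112500), (dx/dtau, dy/dtau) = (2.000000, -1.500000); Gamma_xxx = 0.000000, Gamma_xxy = 0.000000, Gamma_xyy = 0.000000, Gamma_yxx = 0.000000, Gamma_yxy = 0.000000, Gamma_yyy = 0.000000; k3 = (2.000000, -1.500000, 0.000000, 0.000000)
  k4: at (x, y) = (0.450000, -1.150000), (dx/dtau, dy/dtau) = (2.000000, -1.500000); Gamma_xxx = 0.000000, Gamma_xxy = 0.000000, Gamma_xyy = 0.000000, Gamma_yxx = 0.000000, Gamma_yxy = 0.000000, Gamma_yyy = 0.000000; k4 = (2.000000, -1.500000, 0.000000, 0.000000)
  Y <- Y + (h/6)(k1 + 2k2 + 2k3 + k4): x = 0.4500, y = -1.1500, dx/dtau = 2.0000, dy/dtau = -1.5000

Answer: x = 0.4500, y = -1.1500, dx/dtau = 2.0000, dy/dtau = -1.5000
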